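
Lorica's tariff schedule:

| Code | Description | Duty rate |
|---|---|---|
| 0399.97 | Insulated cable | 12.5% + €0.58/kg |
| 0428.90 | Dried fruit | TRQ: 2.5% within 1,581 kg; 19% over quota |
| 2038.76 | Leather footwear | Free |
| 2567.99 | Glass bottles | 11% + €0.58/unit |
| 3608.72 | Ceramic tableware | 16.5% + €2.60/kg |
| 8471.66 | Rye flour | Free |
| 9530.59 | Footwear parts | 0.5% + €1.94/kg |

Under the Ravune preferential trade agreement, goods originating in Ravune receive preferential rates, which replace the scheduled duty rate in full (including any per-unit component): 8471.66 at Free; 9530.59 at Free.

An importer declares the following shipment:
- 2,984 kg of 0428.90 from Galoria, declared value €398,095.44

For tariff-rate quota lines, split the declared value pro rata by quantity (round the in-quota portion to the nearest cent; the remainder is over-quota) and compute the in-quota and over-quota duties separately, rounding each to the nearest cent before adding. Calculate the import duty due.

€40,836.13

Line 1 (0428.90, Galoria, 2,984 kg, €398,095.44):
Code 0428.90 is under a tariff-rate quota (threshold 1,581 kg). In-quota: 1,581 kg at 2.5%; over-quota: 1,403 kg at 19%.
Pro-rata value split: in-quota = €398,095.44 × 1,581/2,984 = €210,921.21; over-quota = €398,095.44 − €210,921.21 = €187,174.23.
In-quota duty = €210,921.21 × 2.5% = €5,273.03. Over-quota duty = €187,174.23 × 19% = €35,563.10.
Line duty = €5,273.03 + €35,563.10 = €40,836.13.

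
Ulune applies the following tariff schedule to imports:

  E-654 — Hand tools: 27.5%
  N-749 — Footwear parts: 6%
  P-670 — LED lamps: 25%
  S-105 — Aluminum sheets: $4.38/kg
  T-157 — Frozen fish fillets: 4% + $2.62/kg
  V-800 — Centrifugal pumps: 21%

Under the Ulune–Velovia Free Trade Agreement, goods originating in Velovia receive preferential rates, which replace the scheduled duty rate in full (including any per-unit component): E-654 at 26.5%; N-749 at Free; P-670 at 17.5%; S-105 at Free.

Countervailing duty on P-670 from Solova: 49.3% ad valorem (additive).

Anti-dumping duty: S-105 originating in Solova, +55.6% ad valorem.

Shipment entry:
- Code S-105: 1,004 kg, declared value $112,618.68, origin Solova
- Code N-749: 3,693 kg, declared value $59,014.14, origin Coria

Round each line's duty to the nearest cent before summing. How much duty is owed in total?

$70,554.36

Line 1 (S-105, Solova, 1,004 kg, $112,618.68):
Base rate for S-105 is $4.38/kg.
S-105 has an FTA preferential rate, but origin Solova is not Velovia; base rate stands.
Additional duty on S-105 from Solova: +55.6% ad valorem. Applied ad valorem rate = 55.6%.
Duty = $112,618.68 × 55.6% + 1,004 × $4.38 = $67,013.51.
Line 2 (N-749, Coria, 3,693 kg, $59,014.14):
Base rate for N-749 is 6%.
N-749 has an FTA preferential rate, but origin Coria is not Velovia; base rate stands.
Duty = $59,014.14 × 6% = $3,540.85.
Total = $67,013.51 + $3,540.85 = $70,554.36.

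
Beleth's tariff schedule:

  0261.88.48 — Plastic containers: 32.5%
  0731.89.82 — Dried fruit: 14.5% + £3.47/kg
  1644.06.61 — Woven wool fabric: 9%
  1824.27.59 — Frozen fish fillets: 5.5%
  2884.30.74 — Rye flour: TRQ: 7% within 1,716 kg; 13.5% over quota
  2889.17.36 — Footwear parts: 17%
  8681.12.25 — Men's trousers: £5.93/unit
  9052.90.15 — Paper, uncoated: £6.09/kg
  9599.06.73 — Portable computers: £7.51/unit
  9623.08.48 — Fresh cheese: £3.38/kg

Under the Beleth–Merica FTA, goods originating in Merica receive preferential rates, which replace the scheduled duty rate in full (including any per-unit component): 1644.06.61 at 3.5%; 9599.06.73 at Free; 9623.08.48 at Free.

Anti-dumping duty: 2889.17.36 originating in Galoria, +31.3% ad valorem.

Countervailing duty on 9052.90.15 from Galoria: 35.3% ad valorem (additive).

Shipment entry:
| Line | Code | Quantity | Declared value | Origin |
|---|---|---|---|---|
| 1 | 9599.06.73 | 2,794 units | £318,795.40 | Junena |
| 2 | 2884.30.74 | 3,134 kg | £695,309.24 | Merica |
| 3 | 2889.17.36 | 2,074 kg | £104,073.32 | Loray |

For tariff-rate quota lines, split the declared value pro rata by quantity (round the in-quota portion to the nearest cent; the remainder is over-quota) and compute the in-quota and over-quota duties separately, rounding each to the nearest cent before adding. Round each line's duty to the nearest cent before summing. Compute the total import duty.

£107,795.88

Line 1 (9599.06.73, Junena, 2,794 units, £318,795.40):
Base rate for 9599.06.73 is £7.51/unit.
9599.06.73 has an FTA preferential rate, but origin Junena is not Merica; base rate stands.
Duty = 2,794 × £7.51 = £20,982.94.
Line 2 (2884.30.74, Merica, 3,134 kg, £695,309.24):
Code 2884.30.74 is under a tariff-rate quota (threshold 1,716 kg). In-quota: 1,716 kg at 7%; over-quota: 1,418 kg at 13.5%.
Pro-rata value split: in-quota = £695,309.24 × 1,716/3,134 = £380,711.76; over-quota = £695,309.24 − £380,711.76 = £314,597.48.
In-quota duty = £380,711.76 × 7% = £26,649.82. Over-quota duty = £314,597.48 × 13.5% = £42,470.66.
Line duty = £26,649.82 + £42,470.66 = £69,120.48.
Line 3 (2889.17.36, Loray, 2,074 kg, £104,073.32):
Base rate for 2889.17.36 is 17%.
The additional-duty order on 2889.17.36 targets Galoria, not Loray; it does not apply.
Duty = £104,073.32 × 17% = £17,692.46.
Total = £20,982.94 + £69,120.48 + £17,692.46 = £107,795.88.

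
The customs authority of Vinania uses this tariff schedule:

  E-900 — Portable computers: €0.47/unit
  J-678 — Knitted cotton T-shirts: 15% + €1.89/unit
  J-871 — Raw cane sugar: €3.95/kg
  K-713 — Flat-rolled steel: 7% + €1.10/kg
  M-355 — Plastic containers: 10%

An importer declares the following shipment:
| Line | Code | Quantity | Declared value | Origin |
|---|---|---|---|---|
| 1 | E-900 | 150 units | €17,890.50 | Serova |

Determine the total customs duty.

Line 1 (E-900, Serova, 150 units, €17,890.50):
Base rate for E-900 is €0.47/unit.
Duty = 150 × €0.47 = €70.50.

€70.50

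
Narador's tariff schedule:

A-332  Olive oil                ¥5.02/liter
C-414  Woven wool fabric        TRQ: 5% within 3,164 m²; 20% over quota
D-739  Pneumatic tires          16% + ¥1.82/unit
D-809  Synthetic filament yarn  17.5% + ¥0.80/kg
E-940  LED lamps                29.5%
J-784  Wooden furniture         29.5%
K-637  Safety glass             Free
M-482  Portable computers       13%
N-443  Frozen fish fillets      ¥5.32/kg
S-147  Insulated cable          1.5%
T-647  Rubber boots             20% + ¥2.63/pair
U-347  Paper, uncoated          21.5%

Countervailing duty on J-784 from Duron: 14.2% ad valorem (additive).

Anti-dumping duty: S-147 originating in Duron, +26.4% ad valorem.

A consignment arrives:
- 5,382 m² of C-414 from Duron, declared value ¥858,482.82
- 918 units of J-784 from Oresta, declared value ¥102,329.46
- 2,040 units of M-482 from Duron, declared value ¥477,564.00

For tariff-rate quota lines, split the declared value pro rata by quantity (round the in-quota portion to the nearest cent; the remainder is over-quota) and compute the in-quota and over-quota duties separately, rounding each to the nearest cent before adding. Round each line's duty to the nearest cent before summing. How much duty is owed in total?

Line 1 (C-414, Duron, 5,382 m², ¥858,482.82):
Code C-414 is under a tariff-rate quota (threshold 3,164 m²). In-quota: 3,164 m² at 5%; over-quota: 2,218 m² at 20%.
Pro-rata value split: in-quota = ¥858,482.82 × 3,164/5,382 = ¥504,689.64; over-quota = ¥858,482.82 − ¥504,689.64 = ¥353,793.18.
In-quota duty = ¥504,689.64 × 5% = ¥25,234.48. Over-quota duty = ¥353,793.18 × 20% = ¥70,758.64.
Line duty = ¥25,234.48 + ¥70,758.64 = ¥95,993.12.
Line 2 (J-784, Oresta, 918 units, ¥102,329.46):
Base rate for J-784 is 29.5%.
The additional-duty order on J-784 targets Duron, not Oresta; it does not apply.
Duty = ¥102,329.46 × 29.5% = ¥30,187.19.
Line 3 (M-482, Duron, 2,040 units, ¥477,564.00):
Base rate for M-482 is 13%.
Duty = ¥477,564.00 × 13% = ¥62,083.32.
Total = ¥95,993.12 + ¥30,187.19 + ¥62,083.32 = ¥188,263.63.

¥188,263.63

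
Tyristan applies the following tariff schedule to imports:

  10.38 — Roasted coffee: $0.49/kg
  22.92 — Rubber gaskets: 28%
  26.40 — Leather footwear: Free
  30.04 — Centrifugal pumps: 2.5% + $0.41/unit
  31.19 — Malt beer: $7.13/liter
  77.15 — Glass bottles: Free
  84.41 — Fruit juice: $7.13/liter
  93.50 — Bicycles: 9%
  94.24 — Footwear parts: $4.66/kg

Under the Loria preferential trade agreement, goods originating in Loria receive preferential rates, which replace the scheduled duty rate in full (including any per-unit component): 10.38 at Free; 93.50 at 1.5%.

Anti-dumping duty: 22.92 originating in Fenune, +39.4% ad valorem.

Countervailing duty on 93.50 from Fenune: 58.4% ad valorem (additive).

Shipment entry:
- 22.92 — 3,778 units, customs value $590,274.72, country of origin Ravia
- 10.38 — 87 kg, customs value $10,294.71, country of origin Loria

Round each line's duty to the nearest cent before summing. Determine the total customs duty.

Line 1 (22.92, Ravia, 3,778 units, $590,274.72):
Base rate for 22.92 is 28%.
The additional-duty order on 22.92 targets Fenune, not Ravia; it does not apply.
Duty = $590,274.72 × 28% = $165,276.92.
Line 2 (10.38, Loria, 87 kg, $10,294.71):
Base rate for 10.38 is $0.49/kg.
Origin Loria qualifies under the Tyristan–Loria agreement and 10.38 is covered: preferential rate Free applies instead.
Duty = $10,294.71 × 0% = $0.00.
Total = $165,276.92 + $0.00 = $165,276.92.

$165,276.92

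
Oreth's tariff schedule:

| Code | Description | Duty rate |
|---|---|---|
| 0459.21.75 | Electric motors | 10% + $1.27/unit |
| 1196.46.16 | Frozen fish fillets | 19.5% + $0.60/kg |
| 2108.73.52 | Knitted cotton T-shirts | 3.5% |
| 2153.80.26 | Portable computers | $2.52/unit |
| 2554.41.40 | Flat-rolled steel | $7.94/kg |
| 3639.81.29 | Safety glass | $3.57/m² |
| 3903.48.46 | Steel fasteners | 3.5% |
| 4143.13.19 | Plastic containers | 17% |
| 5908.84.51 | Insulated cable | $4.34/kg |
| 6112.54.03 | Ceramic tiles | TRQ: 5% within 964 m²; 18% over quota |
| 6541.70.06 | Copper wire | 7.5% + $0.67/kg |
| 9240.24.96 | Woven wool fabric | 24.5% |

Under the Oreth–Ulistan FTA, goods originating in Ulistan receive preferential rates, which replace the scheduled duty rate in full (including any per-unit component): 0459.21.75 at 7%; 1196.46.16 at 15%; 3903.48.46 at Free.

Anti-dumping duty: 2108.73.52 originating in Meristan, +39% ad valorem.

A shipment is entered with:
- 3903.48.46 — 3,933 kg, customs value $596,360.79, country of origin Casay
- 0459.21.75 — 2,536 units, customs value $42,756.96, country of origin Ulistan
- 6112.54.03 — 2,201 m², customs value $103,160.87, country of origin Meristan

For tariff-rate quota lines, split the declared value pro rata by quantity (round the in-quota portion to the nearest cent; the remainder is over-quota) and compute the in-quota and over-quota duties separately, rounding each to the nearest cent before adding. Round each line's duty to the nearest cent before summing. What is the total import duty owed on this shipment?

Line 1 (3903.48.46, Casay, 3,933 kg, $596,360.79):
Base rate for 3903.48.46 is 3.5%.
3903.48.46 has an FTA preferential rate, but origin Casay is not Ulistan; base rate stands.
Duty = $596,360.79 × 3.5% = $20,872.63.
Line 2 (0459.21.75, Ulistan, 2,536 units, $42,756.96):
Base rate for 0459.21.75 is 10% + $1.27/unit.
Origin Ulistan qualifies under the Oreth–Ulistan agreement and 0459.21.75 is covered: preferential rate 7% applies instead.
Duty = $42,756.96 × 7% = $2,992.99.
Line 3 (6112.54.03, Meristan, 2,201 m², $103,160.87):
Code 6112.54.03 is under a tariff-rate quota (threshold 964 m²). In-quota: 964 m² at 5%; over-quota: 1,237 m² at 18%.
Pro-rata value split: in-quota = $103,160.87 × 964/2,201 = $45,182.68; over-quota = $103,160.87 − $45,182.68 = $57,978.19.
In-quota duty = $45,182.68 × 5% = $2,259.13. Over-quota duty = $57,978.19 × 18% = $10,436.07.
Line duty = $2,259.13 + $10,436.07 = $12,695.20.
Total = $20,872.63 + $2,992.99 + $12,695.20 = $36,560.82.

$36,560.82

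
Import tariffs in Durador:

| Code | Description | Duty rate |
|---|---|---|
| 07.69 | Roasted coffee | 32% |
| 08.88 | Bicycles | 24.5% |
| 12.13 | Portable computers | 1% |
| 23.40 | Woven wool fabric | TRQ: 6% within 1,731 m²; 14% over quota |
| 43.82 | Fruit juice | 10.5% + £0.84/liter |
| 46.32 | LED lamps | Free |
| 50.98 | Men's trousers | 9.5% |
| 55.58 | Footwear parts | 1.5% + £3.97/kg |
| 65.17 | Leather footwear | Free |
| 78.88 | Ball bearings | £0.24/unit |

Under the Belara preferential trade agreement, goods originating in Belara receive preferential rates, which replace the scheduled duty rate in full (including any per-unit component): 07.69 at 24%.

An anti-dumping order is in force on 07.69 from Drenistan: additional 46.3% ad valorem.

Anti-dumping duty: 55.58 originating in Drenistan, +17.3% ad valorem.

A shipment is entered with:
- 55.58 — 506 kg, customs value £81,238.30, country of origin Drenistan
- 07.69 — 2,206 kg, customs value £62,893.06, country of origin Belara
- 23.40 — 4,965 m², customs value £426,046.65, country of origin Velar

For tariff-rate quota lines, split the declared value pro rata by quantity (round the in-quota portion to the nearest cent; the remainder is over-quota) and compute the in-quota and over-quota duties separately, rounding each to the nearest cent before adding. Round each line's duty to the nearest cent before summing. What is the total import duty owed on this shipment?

Line 1 (55.58, Drenistan, 506 kg, £81,238.30):
Base rate for 55.58 is 1.5% + £3.97/kg.
Additional duty on 55.58 from Drenistan: +17.3%. Applied ad valorem rate: 1.5% + 17.3% = 18.8%.
Duty = £81,238.30 × 18.8% + 506 × £3.97 = £17,281.62.
Line 2 (07.69, Belara, 2,206 kg, £62,893.06):
Base rate for 07.69 is 32%.
Origin Belara qualifies under the Durador–Belara agreement and 07.69 is covered: preferential rate 24% applies instead.
The additional-duty order on 07.69 targets Drenistan, not Belara; it does not apply.
Duty = £62,893.06 × 24% = £15,094.33.
Line 3 (23.40, Velar, 4,965 m², £426,046.65):
Code 23.40 is under a tariff-rate quota (threshold 1,731 m²). In-quota: 1,731 m² at 6%; over-quota: 3,234 m² at 14%.
Pro-rata value split: in-quota = £426,046.65 × 1,731/4,965 = £148,537.11; over-quota = £426,046.65 − £148,537.11 = £277,509.54.
In-quota duty = £148,537.11 × 6% = £8,912.23. Over-quota duty = £277,509.54 × 14% = £38,851.34.
Line duty = £8,912.23 + £38,851.34 = £47,763.57.
Total = £17,281.62 + £15,094.33 + £47,763.57 = £80,139.52.

£80,139.52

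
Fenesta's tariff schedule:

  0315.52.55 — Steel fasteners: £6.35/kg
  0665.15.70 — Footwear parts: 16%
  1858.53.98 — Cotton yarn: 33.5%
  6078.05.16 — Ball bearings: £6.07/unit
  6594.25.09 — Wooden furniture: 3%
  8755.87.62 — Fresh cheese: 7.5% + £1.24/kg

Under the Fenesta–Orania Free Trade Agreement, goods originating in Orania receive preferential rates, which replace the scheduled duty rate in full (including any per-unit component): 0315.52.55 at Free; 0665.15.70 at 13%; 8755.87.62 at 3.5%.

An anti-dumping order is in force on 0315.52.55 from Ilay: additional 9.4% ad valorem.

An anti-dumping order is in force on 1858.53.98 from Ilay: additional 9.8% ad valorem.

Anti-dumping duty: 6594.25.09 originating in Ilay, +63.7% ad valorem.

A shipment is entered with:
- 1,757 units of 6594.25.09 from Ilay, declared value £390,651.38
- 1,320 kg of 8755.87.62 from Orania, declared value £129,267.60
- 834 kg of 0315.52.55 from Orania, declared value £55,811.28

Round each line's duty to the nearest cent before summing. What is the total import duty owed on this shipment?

£265,088.84

Line 1 (6594.25.09, Ilay, 1,757 units, £390,651.38):
Base rate for 6594.25.09 is 3%.
Additional duty on 6594.25.09 from Ilay: +63.7%. Applied ad valorem rate: 3% + 63.7% = 66.7%.
Duty = £390,651.38 × 66.7% = £260,564.47.
Line 2 (8755.87.62, Orania, 1,320 kg, £129,267.60):
Base rate for 8755.87.62 is 7.5% + £1.24/kg.
Origin Orania qualifies under the Fenesta–Orania agreement and 8755.87.62 is covered: preferential rate 3.5% applies instead.
Duty = £129,267.60 × 3.5% = £4,524.37.
Line 3 (0315.52.55, Orania, 834 kg, £55,811.28):
Base rate for 0315.52.55 is £6.35/kg.
Origin Orania qualifies under the Fenesta–Orania agreement and 0315.52.55 is covered: preferential rate Free applies instead.
The additional-duty order on 0315.52.55 targets Ilay, not Orania; it does not apply.
Duty = £55,811.28 × 0% = £0.00.
Total = £260,564.47 + £4,524.37 + £0.00 = £265,088.84.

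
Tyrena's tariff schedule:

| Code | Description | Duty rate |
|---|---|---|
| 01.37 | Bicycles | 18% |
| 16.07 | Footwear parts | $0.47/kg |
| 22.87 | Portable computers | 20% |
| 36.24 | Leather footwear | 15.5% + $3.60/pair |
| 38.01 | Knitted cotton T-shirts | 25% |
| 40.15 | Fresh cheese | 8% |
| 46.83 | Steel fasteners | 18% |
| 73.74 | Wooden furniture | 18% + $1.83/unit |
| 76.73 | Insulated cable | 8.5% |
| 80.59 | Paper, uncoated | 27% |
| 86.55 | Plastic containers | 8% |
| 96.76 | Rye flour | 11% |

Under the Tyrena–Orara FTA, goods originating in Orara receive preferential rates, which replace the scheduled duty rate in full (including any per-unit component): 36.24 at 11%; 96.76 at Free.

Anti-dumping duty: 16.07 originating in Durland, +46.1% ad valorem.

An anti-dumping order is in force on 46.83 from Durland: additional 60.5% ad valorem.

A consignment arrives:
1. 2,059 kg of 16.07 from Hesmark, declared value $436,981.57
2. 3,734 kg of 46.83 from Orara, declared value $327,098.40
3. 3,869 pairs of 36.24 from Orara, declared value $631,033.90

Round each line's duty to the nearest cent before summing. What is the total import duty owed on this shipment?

$129,259.17

Line 1 (16.07, Hesmark, 2,059 kg, $436,981.57):
Base rate for 16.07 is $0.47/kg.
The additional-duty order on 16.07 targets Durland, not Hesmark; it does not apply.
Duty = 2,059 × $0.47 = $967.73.
Line 2 (46.83, Orara, 3,734 kg, $327,098.40):
Base rate for 46.83 is 18%.
Origin Orara is the FTA partner but 46.83 is not on the preference list; base rate stands.
The additional-duty order on 46.83 targets Durland, not Orara; it does not apply.
Duty = $327,098.40 × 18% = $58,877.71.
Line 3 (36.24, Orara, 3,869 pairs, $631,033.90):
Base rate for 36.24 is 15.5% + $3.60/pair.
Origin Orara qualifies under the Tyrena–Orara agreement and 36.24 is covered: preferential rate 11% applies instead.
Duty = $631,033.90 × 11% = $69,413.73.
Total = $967.73 + $58,877.71 + $69,413.73 = $129,259.17.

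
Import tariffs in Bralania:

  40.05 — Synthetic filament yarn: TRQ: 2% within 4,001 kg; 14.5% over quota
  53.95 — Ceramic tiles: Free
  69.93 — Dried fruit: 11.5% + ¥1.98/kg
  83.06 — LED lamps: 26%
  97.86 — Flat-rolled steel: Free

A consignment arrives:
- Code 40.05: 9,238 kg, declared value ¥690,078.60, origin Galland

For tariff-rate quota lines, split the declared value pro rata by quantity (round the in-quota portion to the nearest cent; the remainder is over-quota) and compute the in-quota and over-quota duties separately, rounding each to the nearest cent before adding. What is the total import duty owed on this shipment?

¥62,702.06

Line 1 (40.05, Galland, 9,238 kg, ¥690,078.60):
Code 40.05 is under a tariff-rate quota (threshold 4,001 kg). In-quota: 4,001 kg at 2%; over-quota: 5,237 kg at 14.5%.
Pro-rata value split: in-quota = ¥690,078.60 × 4,001/9,238 = ¥298,874.70; over-quota = ¥690,078.60 − ¥298,874.70 = ¥391,203.90.
In-quota duty = ¥298,874.70 × 2% = ¥5,977.49. Over-quota duty = ¥391,203.90 × 14.5% = ¥56,724.57.
Line duty = ¥5,977.49 + ¥56,724.57 = ¥62,702.06.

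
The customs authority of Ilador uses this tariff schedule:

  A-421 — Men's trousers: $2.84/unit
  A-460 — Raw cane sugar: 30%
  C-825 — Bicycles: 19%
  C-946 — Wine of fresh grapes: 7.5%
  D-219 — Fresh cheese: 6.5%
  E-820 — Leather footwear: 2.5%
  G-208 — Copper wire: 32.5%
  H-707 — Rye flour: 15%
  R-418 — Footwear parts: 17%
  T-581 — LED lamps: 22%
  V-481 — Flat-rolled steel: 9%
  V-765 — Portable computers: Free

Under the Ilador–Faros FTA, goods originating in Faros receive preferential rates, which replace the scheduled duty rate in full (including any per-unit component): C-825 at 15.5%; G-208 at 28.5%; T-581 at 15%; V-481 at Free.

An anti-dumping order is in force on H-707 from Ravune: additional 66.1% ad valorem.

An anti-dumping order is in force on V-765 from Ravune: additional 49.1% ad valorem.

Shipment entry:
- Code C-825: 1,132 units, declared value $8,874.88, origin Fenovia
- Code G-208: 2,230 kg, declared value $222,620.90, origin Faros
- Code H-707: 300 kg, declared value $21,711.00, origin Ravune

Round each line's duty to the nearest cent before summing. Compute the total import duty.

$82,740.81

Line 1 (C-825, Fenovia, 1,132 units, $8,874.88):
Base rate for C-825 is 19%.
C-825 has an FTA preferential rate, but origin Fenovia is not Faros; base rate stands.
Duty = $8,874.88 × 19% = $1,686.23.
Line 2 (G-208, Faros, 2,230 kg, $222,620.90):
Base rate for G-208 is 32.5%.
Origin Faros qualifies under the Ilador–Faros agreement and G-208 is covered: preferential rate 28.5% applies instead.
Duty = $222,620.90 × 28.5% = $63,446.96.
Line 3 (H-707, Ravune, 300 kg, $21,711.00):
Base rate for H-707 is 15%.
Additional duty on H-707 from Ravune: +66.1%. Applied ad valorem rate: 15% + 66.1% = 81.1%.
Duty = $21,711.00 × 81.1% = $17,607.62.
Total = $1,686.23 + $63,446.96 + $17,607.62 = $82,740.81.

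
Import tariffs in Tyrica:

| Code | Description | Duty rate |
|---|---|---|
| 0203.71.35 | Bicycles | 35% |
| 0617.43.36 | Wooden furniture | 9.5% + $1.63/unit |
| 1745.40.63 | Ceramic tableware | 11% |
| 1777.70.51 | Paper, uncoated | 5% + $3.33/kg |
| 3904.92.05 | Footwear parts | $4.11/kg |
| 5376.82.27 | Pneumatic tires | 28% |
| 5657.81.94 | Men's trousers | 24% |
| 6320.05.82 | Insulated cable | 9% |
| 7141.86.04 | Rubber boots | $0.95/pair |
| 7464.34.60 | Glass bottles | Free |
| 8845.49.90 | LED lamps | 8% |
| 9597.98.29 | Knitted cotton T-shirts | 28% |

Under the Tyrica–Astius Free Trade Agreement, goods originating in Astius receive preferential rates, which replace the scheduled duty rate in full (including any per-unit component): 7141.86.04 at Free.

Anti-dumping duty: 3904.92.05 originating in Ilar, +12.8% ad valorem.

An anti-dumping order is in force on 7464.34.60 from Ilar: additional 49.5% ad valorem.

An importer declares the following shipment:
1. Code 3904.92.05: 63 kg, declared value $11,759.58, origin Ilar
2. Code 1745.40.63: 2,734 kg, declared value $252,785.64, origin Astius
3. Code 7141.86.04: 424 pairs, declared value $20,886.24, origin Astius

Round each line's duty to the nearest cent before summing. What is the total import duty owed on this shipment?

Line 1 (3904.92.05, Ilar, 63 kg, $11,759.58):
Base rate for 3904.92.05 is $4.11/kg.
Additional duty on 3904.92.05 from Ilar: +12.8% ad valorem. Applied ad valorem rate = 12.8%.
Duty = $11,759.58 × 12.8% + 63 × $4.11 = $1,764.16.
Line 2 (1745.40.63, Astius, 2,734 kg, $252,785.64):
Base rate for 1745.40.63 is 11%.
Origin Astius is the FTA partner but 1745.40.63 is not on the preference list; base rate stands.
Duty = $252,785.64 × 11% = $27,806.42.
Line 3 (7141.86.04, Astius, 424 pairs, $20,886.24):
Base rate for 7141.86.04 is $0.95/pair.
Origin Astius qualifies under the Tyrica–Astius agreement and 7141.86.04 is covered: preferential rate Free applies instead.
Duty = $20,886.24 × 0% = $0.00.
Total = $1,764.16 + $27,806.42 + $0.00 = $29,570.58.

$29,570.58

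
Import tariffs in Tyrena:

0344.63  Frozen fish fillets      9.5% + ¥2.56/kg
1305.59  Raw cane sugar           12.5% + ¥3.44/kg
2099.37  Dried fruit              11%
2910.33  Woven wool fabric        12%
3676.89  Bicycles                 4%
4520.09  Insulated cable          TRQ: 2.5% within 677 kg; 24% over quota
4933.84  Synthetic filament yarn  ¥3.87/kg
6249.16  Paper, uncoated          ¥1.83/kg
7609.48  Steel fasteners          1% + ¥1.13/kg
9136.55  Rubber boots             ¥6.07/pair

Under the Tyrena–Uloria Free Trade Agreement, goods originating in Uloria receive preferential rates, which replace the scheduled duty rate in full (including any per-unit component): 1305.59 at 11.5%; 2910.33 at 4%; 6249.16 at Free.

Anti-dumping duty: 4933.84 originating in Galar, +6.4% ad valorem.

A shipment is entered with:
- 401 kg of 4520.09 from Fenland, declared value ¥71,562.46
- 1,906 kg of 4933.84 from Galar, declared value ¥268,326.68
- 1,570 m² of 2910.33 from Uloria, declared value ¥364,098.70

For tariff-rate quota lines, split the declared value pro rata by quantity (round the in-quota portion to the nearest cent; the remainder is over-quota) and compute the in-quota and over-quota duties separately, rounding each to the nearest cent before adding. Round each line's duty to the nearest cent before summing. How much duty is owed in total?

Line 1 (4520.09, Fenland, 401 kg, ¥71,562.46):
Code 4520.09 is under a tariff-rate quota (threshold 677 kg). Quantity 401 kg is within the quota, so the in-quota rate 2.5% applies to the full value.
Duty = ¥71,562.46 × 2.5% = ¥1,789.06.
Line 2 (4933.84, Galar, 1,906 kg, ¥268,326.68):
Base rate for 4933.84 is ¥3.87/kg.
Additional duty on 4933.84 from Galar: +6.4% ad valorem. Applied ad valorem rate = 6.4%.
Duty = ¥268,326.68 × 6.4% + 1,906 × ¥3.87 = ¥24,549.13.
Line 3 (2910.33, Uloria, 1,570 m², ¥364,098.70):
Base rate for 2910.33 is 12%.
Origin Uloria qualifies under the Tyrena–Uloria agreement and 2910.33 is covered: preferential rate 4% applies instead.
Duty = ¥364,098.70 × 4% = ¥14,563.95.
Total = ¥1,789.06 + ¥24,549.13 + ¥14,563.95 = ¥40,902.14.

¥40,902.14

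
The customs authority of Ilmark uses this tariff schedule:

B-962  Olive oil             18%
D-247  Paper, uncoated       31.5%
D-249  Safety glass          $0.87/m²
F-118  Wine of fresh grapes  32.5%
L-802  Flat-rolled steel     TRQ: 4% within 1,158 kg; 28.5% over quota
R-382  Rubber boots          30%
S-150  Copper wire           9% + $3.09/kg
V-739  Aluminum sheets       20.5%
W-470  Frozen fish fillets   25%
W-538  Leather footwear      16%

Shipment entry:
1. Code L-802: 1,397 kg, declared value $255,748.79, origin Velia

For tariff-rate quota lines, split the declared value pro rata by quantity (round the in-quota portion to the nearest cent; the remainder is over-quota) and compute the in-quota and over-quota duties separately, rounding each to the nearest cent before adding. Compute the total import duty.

$20,949.61

Line 1 (L-802, Velia, 1,397 kg, $255,748.79):
Code L-802 is under a tariff-rate quota (threshold 1,158 kg). In-quota: 1,158 kg at 4%; over-quota: 239 kg at 28.5%.
Pro-rata value split: in-quota = $255,748.79 × 1,158/1,397 = $211,995.06; over-quota = $255,748.79 − $211,995.06 = $43,753.73.
In-quota duty = $211,995.06 × 4% = $8,479.80. Over-quota duty = $43,753.73 × 28.5% = $12,469.81.
Line duty = $8,479.80 + $12,469.81 = $20,949.61.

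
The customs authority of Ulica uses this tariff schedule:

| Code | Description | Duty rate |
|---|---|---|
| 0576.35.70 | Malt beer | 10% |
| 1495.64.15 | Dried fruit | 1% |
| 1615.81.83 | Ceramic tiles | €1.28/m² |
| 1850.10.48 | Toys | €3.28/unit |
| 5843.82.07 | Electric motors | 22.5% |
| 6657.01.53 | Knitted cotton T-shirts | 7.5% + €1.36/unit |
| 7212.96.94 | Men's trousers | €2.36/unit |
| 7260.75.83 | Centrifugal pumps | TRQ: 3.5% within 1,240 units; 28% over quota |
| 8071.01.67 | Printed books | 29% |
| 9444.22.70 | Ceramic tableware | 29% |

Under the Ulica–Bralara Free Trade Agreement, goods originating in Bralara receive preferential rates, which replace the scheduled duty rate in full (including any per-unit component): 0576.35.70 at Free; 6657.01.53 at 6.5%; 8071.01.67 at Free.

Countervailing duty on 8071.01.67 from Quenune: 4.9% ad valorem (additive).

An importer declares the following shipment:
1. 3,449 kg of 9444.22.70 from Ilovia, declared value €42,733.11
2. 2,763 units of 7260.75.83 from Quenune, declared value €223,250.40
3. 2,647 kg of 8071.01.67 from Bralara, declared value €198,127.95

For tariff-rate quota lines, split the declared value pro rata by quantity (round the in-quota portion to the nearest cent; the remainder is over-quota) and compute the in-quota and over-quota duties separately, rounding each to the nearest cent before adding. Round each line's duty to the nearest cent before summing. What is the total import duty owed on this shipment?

€50,355.67

Line 1 (9444.22.70, Ilovia, 3,449 kg, €42,733.11):
Base rate for 9444.22.70 is 29%.
Duty = €42,733.11 × 29% = €12,392.60.
Line 2 (7260.75.83, Quenune, 2,763 units, €223,250.40):
Code 7260.75.83 is under a tariff-rate quota (threshold 1,240 units). In-quota: 1,240 units at 3.5%; over-quota: 1,523 units at 28%.
Pro-rata value split: in-quota = €223,250.40 × 1,240/2,763 = €100,192.00; over-quota = €223,250.40 − €100,192.00 = €123,058.40.
In-quota duty = €100,192.00 × 3.5% = €3,506.72. Over-quota duty = €123,058.40 × 28% = €34,456.35.
Line duty = €3,506.72 + €34,456.35 = €37,963.07.
Line 3 (8071.01.67, Bralara, 2,647 kg, €198,127.95):
Base rate for 8071.01.67 is 29%.
Origin Bralara qualifies under the Ulica–Bralara agreement and 8071.01.67 is covered: preferential rate Free applies instead.
The additional-duty order on 8071.01.67 targets Quenune, not Bralara; it does not apply.
Duty = €198,127.95 × 0% = €0.00.
Total = €12,392.60 + €37,963.07 + €0.00 = €50,355.67.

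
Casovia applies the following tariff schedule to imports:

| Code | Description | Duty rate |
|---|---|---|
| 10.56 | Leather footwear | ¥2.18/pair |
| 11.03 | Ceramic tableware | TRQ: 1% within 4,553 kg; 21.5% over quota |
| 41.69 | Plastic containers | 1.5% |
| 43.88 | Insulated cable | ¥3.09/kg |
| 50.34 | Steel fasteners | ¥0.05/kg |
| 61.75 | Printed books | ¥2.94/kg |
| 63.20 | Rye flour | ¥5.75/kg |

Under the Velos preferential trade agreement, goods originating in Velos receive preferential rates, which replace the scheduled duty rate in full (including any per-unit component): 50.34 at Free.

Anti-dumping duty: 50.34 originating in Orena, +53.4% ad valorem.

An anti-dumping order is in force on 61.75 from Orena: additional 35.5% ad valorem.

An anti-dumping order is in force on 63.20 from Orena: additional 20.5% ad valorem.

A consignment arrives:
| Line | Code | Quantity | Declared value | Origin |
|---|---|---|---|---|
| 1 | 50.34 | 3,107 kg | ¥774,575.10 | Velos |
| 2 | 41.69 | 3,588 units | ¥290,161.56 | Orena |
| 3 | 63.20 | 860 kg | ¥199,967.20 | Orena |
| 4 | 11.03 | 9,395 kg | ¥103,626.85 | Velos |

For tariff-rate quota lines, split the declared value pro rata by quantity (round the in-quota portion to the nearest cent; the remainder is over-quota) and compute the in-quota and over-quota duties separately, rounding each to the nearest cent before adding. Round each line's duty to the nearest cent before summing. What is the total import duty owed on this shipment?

Line 1 (50.34, Velos, 3,107 kg, ¥774,575.10):
Base rate for 50.34 is ¥0.05/kg.
Origin Velos qualifies under the Casovia–Velos agreement and 50.34 is covered: preferential rate Free applies instead.
The additional-duty order on 50.34 targets Orena, not Velos; it does not apply.
Duty = ¥774,575.10 × 0% = ¥0.00.
Line 2 (41.69, Orena, 3,588 units, ¥290,161.56):
Base rate for 41.69 is 1.5%.
Duty = ¥290,161.56 × 1.5% = ¥4,352.42.
Line 3 (63.20, Orena, 860 kg, ¥199,967.20):
Base rate for 63.20 is ¥5.75/kg.
Additional duty on 63.20 from Orena: +20.5% ad valorem. Applied ad valorem rate = 20.5%.
Duty = ¥199,967.20 × 20.5% + 860 × ¥5.75 = ¥45,938.28.
Line 4 (11.03, Velos, 9,395 kg, ¥103,626.85):
Code 11.03 is under a tariff-rate quota (threshold 4,553 kg). In-quota: 4,553 kg at 1%; over-quota: 4,842 kg at 21.5%.
Pro-rata value split: in-quota = ¥103,626.85 × 4,553/9,395 = ¥50,219.59; over-quota = ¥103,626.85 − ¥50,219.59 = ¥53,407.26.
In-quota duty = ¥50,219.59 × 1% = ¥502.20. Over-quota duty = ¥53,407.26 × 21.5% = ¥11,482.56.
Line duty = ¥502.20 + ¥11,482.56 = ¥11,984.76.
Total = ¥0.00 + ¥4,352.42 + ¥45,938.28 + ¥11,984.76 = ¥62,275.46.

¥62,275.46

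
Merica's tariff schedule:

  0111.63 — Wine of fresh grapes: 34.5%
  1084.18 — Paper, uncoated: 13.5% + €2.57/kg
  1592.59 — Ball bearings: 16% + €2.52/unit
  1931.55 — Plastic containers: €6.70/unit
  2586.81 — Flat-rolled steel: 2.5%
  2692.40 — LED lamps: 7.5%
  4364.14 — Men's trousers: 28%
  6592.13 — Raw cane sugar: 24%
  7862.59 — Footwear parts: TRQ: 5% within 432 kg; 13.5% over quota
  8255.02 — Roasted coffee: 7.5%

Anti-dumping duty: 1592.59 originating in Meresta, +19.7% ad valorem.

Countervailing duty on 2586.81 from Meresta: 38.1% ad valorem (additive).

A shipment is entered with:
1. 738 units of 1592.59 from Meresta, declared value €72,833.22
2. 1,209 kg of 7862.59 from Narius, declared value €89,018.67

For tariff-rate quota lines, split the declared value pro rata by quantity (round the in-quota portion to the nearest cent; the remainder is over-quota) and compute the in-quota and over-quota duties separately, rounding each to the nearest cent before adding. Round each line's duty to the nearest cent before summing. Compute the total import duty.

€37,175.05

Line 1 (1592.59, Meresta, 738 units, €72,833.22):
Base rate for 1592.59 is 16% + €2.52/unit.
Additional duty on 1592.59 from Meresta: +19.7%. Applied ad valorem rate: 16% + 19.7% = 35.7%.
Duty = €72,833.22 × 35.7% + 738 × €2.52 = €27,861.22.
Line 2 (7862.59, Narius, 1,209 kg, €89,018.67):
Code 7862.59 is under a tariff-rate quota (threshold 432 kg). In-quota: 432 kg at 5%; over-quota: 777 kg at 13.5%.
Pro-rata value split: in-quota = €89,018.67 × 432/1,209 = €31,808.16; over-quota = €89,018.67 − €31,808.16 = €57,210.51.
In-quota duty = €31,808.16 × 5% = €1,590.41. Over-quota duty = €57,210.51 × 13.5% = €7,723.42.
Line duty = €1,590.41 + €7,723.42 = €9,313.83.
Total = €27,861.22 + €9,313.83 = €37,175.05.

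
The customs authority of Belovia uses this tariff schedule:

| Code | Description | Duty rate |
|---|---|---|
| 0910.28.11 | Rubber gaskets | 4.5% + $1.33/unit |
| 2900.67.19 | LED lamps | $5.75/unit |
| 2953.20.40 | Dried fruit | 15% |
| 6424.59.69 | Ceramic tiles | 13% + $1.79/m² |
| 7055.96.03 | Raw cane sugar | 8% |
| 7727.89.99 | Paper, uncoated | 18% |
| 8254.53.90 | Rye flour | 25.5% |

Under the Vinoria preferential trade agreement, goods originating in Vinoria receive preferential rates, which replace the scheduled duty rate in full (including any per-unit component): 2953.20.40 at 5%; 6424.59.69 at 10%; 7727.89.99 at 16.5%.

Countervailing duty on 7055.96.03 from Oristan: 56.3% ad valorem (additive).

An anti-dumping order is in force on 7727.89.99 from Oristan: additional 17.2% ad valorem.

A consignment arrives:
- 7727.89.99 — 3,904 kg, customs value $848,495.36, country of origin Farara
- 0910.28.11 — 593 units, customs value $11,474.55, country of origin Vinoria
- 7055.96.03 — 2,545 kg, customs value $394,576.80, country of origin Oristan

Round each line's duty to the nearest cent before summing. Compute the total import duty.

$407,747.08

Line 1 (7727.89.99, Farara, 3,904 kg, $848,495.36):
Base rate for 7727.89.99 is 18%.
7727.89.99 has an FTA preferential rate, but origin Farara is not Vinoria; base rate stands.
The additional-duty order on 7727.89.99 targets Oristan, not Farara; it does not apply.
Duty = $848,495.36 × 18% = $152,729.16.
Line 2 (0910.28.11, Vinoria, 593 units, $11,474.55):
Base rate for 0910.28.11 is 4.5% + $1.33/unit.
Origin Vinoria is the FTA partner but 0910.28.11 is not on the preference list; base rate stands.
Duty = $11,474.55 × 4.5% + 593 × $1.33 = $1,305.04.
Line 3 (7055.96.03, Oristan, 2,545 kg, $394,576.80):
Base rate for 7055.96.03 is 8%.
Additional duty on 7055.96.03 from Oristan: +56.3%. Applied ad valorem rate: 8% + 56.3% = 64.3%.
Duty = $394,576.80 × 64.3% = $253,712.88.
Total = $152,729.16 + $1,305.04 + $253,712.88 = $407,747.08.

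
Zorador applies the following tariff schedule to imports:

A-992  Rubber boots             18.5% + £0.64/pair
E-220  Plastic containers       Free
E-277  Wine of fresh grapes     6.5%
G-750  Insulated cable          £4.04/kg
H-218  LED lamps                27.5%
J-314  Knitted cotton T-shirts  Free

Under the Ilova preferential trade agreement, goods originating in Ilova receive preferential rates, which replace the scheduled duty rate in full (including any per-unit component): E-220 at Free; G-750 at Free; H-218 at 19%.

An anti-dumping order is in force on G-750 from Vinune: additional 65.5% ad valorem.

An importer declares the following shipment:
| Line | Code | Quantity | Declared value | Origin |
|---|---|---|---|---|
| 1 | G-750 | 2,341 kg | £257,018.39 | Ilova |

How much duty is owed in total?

Line 1 (G-750, Ilova, 2,341 kg, £257,018.39):
Base rate for G-750 is £4.04/kg.
Origin Ilova qualifies under the Zorador–Ilova agreement and G-750 is covered: preferential rate Free applies instead.
The additional-duty order on G-750 targets Vinune, not Ilova; it does not apply.
Duty = £257,018.39 × 0% = £0.00.

£0.00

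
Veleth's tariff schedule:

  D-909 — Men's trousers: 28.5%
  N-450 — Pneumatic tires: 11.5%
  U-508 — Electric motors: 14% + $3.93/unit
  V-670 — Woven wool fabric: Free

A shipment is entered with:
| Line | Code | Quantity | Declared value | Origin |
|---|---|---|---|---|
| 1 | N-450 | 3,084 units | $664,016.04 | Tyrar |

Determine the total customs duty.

Line 1 (N-450, Tyrar, 3,084 units, $664,016.04):
Base rate for N-450 is 11.5%.
Duty = $664,016.04 × 11.5% = $76,361.84.

$76,361.84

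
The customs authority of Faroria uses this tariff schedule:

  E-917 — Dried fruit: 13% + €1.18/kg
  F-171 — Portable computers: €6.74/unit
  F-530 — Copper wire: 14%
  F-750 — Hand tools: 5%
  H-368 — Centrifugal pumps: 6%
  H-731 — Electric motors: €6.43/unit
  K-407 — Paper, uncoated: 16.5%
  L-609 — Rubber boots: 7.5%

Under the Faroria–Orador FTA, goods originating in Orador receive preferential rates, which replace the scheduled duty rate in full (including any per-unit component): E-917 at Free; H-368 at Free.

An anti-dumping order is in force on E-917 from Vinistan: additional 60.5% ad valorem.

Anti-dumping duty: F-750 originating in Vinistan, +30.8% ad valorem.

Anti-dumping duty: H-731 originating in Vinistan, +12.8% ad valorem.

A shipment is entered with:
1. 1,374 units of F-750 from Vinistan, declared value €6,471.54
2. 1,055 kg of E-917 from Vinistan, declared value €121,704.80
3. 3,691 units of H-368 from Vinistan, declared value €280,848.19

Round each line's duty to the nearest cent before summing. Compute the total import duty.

€109,865.63

Line 1 (F-750, Vinistan, 1,374 units, €6,471.54):
Base rate for F-750 is 5%.
Additional duty on F-750 from Vinistan: +30.8%. Applied ad valorem rate: 5% + 30.8% = 35.8%.
Duty = €6,471.54 × 35.8% = €2,316.81.
Line 2 (E-917, Vinistan, 1,055 kg, €121,704.80):
Base rate for E-917 is 13% + €1.18/kg.
E-917 has an FTA preferential rate, but origin Vinistan is not Orador; base rate stands.
Additional duty on E-917 from Vinistan: +60.5%. Applied ad valorem rate: 13% + 60.5% = 73.5%.
Duty = €121,704.80 × 73.5% + 1,055 × €1.18 = €90,697.93.
Line 3 (H-368, Vinistan, 3,691 units, €280,848.19):
Base rate for H-368 is 6%.
H-368 has an FTA preferential rate, but origin Vinistan is not Orador; base rate stands.
Duty = €280,848.19 × 6% = €16,850.89.
Total = €2,316.81 + €90,697.93 + €16,850.89 = €109,865.63.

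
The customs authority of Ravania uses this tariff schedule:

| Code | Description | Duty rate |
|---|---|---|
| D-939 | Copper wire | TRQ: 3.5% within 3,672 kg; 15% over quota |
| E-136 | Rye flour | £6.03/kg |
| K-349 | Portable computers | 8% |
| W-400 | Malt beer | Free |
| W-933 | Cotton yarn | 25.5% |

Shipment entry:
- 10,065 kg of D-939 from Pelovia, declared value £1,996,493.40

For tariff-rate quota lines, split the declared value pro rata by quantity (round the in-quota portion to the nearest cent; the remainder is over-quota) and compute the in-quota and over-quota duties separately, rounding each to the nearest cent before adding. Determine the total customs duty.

Line 1 (D-939, Pelovia, 10,065 kg, £1,996,493.40):
Code D-939 is under a tariff-rate quota (threshold 3,672 kg). In-quota: 3,672 kg at 3.5%; over-quota: 6,393 kg at 15%.
Pro-rata value split: in-quota = £1,996,493.40 × 3,672/10,065 = £728,377.92; over-quota = £1,996,493.40 − £728,377.92 = £1,268,115.48.
In-quota duty = £728,377.92 × 3.5% = £25,493.23. Over-quota duty = £1,268,115.48 × 15% = £190,217.32.
Line duty = £25,493.23 + £190,217.32 = £215,710.55.

£215,710.55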